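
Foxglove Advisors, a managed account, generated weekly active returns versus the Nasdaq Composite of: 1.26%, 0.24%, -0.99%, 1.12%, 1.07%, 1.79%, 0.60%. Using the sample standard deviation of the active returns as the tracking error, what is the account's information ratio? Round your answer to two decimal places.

0.81

Mean return μ = 5.090 / 7 = 0.7271%
Σ(r − μ)² = (1.26 − 0.7271)² + (0.24 − 0.7271)² + (-0.99 − 0.7271)² + … = 4.8875
sample σ = √(4.8875 / 6) = √0.8146 = 0.9026%
IR = μ / tracking error = 0.7271 / 0.9026 = 0.8056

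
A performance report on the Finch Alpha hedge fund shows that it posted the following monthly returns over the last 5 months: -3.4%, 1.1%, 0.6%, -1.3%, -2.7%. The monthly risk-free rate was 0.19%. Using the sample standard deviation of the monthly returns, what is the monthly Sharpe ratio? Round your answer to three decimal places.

-0.673

r̄ = (-3.4 + 1.1 + 0.6 − 1.3 − 2.7) / 5 = -1.1400%
Σ(r − r̄)² = 15.6120; sample σ = √(15.6120/4) = 1.9756%
Sharpe = (r̄ − rf) / σ = (-1.1400 − 0.19) / 1.9756 = -1.3300 / 1.9756 = -0.6732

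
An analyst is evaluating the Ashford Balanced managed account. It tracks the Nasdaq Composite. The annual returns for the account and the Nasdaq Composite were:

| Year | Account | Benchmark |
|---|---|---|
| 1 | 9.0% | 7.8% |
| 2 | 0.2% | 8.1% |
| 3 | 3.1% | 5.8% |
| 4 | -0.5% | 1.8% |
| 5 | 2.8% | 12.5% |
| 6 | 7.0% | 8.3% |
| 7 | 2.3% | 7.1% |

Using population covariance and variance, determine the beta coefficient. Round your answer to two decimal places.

r̄p = 3.4143%,  r̄m = 7.3429%
Cov = Σ(rp − r̄p)(rm − r̄m) / 7 = 3.2622
Var(rm) = Σ(rm − r̄m)² / 7 = 8.7796
β = Cov / Var = 3.2622 / 8.7796 = 0.3716

0.37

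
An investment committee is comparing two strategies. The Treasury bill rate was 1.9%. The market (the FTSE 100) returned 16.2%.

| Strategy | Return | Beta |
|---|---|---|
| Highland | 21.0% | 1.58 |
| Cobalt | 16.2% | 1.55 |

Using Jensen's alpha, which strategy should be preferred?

Highland

Highland: α = 21.0% − [1.9% + 1.58 × (16.2% − 1.9%)] = -3.494
Cobalt: α = 16.2% − [1.9% + 1.55 × (16.2% − 1.9%)] = -7.865
Highest: Highland (-3.494).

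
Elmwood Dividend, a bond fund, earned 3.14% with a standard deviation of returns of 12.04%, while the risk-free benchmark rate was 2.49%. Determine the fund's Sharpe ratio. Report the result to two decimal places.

0.05

Sharpe = (Rp − Rf) / σp = (3.14% − 2.49%) / 12.04% = 0.65% / 12.04% = 0.0540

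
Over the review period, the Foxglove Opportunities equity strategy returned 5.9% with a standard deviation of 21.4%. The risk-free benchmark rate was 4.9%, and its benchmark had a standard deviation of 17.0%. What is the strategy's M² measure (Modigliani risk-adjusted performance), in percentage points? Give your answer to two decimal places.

Sharpe = (Rp − Rf) / σp = (5.9% − 4.9%) / 21.4% = 0.0467
M² = Rf + Sharpe × σm = 4.9% + 0.0467 × 17.0% = 5.6939%

5.69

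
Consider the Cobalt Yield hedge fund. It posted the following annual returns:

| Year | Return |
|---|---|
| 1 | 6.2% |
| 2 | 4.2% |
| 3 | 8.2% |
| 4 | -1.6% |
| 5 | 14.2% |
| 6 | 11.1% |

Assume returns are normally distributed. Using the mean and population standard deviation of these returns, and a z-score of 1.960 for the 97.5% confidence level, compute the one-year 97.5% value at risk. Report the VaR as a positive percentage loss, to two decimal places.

Mean return r̄ = 42.30 / 6 = 7.0500%
Σ(r − r̄)² = 152.5150; population σ = √(152.5150/6) = 5.0417%
VaR = −(r̄ − z·σ) = −(7.0500 − 1.960 × 5.0417) = −(-2.8317) = 2.8317%

2.83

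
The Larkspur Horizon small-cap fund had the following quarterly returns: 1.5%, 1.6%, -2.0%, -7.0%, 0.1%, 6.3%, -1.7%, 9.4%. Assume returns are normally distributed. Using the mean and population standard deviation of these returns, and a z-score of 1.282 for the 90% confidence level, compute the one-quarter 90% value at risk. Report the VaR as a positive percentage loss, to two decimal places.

5.06

Mean return r̄ = 8.20 / 8 = 1.0250%
Σ(r − r̄)² = (1.5 − 1.0250)² + (1.6 − 1.0250)² + … = 180.3550
σ = √[180.3550 / 8] = 4.7481%
VaR = −(r̄ − z·σ) = −(1.0250 − 1.282 × 4.7481) = −(-5.0621) = 5.0621%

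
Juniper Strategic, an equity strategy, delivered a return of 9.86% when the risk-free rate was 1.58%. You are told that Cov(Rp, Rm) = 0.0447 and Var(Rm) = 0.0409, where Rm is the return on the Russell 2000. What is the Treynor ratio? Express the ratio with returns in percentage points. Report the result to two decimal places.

7.58

β = Cov / Var = 0.0447 / 0.0409 = 1.0929
Treynor = (Rp − Rf) / β = (9.86% − 1.58%) / 1.0929 = 8.28 / 1.0929 = 7.5762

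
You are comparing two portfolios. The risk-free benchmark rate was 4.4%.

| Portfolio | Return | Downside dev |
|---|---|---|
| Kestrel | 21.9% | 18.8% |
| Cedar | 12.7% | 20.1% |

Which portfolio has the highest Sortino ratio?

Kestrel: Sortino ratio = (21.9% − 4.4%) / 18.8% = 0.931
Cedar: Sortino ratio = (12.7% − 4.4%) / 20.1% = 0.413
Highest: Kestrel (0.931).

Kestrel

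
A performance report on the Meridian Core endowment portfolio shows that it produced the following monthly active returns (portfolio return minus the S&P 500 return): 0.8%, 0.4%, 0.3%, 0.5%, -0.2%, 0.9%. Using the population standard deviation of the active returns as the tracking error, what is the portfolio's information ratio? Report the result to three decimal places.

1.252

μ = (0.8 + 0.4 + 0.3 + 0.5 − 0.2 + 0.9) / 6 = 2.70 / 6 = 0.4500%
Σ(r − μ)² = (0.8 − 0.4500)² + (0.4 − 0.4500)² + … = 0.7750
population σ = √(0.7750 / 6) = √0.1292 = 0.3594%
IR = μ / tracking error = 0.4500 / 0.3594 = 1.2521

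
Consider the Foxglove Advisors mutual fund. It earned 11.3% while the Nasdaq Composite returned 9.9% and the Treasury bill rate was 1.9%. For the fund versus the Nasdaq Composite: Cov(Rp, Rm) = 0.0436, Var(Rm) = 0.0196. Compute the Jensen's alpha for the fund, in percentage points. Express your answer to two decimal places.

-8.40

β = Cov / Var = 0.0436 / 0.0196 = 2.2245
E[R] = Rf + β(Rm − Rf) = 1.9% + 2.2245 × (9.9% − 1.9%) = 19.6960%
α = Rp − E[R] = 11.3% − 19.6960% = -8.3960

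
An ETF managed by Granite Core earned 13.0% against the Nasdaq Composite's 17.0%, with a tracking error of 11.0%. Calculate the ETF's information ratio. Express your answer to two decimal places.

-0.36

IR = (Rp − Rb) / TE = (13.0% − 17.0%) / 11.0% = -4.00% / 11.0% = -0.3636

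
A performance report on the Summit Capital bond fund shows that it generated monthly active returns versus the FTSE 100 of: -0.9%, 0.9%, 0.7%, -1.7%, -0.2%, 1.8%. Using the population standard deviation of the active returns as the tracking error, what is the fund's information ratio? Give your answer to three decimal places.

Mean return r̄ = 0.60 / 6 = 0.1000%
Population σ = √[Σ(r − r̄)² / 6] = √[8.2200 / 6] = √1.3700 = 1.1705%
IR = r̄ / tracking error = 0.1000 / 1.1705 = 0.0854

0.085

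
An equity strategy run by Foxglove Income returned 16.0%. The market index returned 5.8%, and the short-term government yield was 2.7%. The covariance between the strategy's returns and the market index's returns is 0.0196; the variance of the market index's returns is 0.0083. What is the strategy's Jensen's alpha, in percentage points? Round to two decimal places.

5.98

β = Cov / Var = 0.0196 / 0.0083 = 2.3614
E[R] = Rf + β(Rm − Rf) = 2.7% + 2.3614 × (5.8% − 2.7%) = 10.0203%
α = Rp − E[R] = 16.0% − 10.0203% = 5.9797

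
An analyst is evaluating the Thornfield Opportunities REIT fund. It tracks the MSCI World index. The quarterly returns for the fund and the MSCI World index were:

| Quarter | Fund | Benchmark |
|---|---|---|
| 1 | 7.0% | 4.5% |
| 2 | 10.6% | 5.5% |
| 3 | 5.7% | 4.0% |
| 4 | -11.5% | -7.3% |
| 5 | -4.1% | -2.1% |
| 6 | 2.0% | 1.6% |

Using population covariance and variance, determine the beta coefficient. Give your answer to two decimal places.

r̄p = 1.6167%,  r̄m = 1.0333%
Cov = Σ(rp − r̄p)(rm − r̄m) / 6 = 33.0561
Var(rm) = Σ(rm − r̄m)² / 6 = 20.0589
β = Cov / Var = 33.0561 / 20.0589 = 1.6480

1.65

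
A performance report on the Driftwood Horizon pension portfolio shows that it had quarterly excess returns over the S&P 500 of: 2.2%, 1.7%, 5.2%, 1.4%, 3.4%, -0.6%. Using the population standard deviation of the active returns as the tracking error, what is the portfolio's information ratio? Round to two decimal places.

Mean return r̄ = 13.30 / 6 = 2.2167%
Population std dev = √[19.1683 / 6] = 1.7874%
IR = r̄ / tracking error = 2.2167 / 1.7874 = 1.2402

1.24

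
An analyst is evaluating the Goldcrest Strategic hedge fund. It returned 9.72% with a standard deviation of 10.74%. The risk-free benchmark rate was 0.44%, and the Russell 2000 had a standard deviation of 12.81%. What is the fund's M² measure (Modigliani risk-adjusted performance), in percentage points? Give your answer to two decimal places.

Sharpe = (Rp − Rf) / σp = (9.72% − 0.44%) / 10.74% = 0.8641
M² = Rf + Sharpe × σm = 0.44% + 0.8641 × 12.81% = 11.5091%

11.51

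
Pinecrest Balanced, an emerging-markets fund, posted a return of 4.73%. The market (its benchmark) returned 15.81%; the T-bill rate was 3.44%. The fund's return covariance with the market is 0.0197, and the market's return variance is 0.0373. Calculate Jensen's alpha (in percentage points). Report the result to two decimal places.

-5.24

β = Cov / Var = 0.0197 / 0.0373 = 0.5282
E[R] = Rf + β(Rm − Rf) = 3.44% + 0.5282 × (15.81% − 3.44%) = 9.9738%
α = Rp − E[R] = 4.73% − 9.9738% = -5.2438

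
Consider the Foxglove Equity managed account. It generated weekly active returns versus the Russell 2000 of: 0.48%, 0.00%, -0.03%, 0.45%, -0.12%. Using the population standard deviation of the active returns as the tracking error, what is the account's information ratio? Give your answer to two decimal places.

0.61

Mean return r̄ = 0.780 / 5 = 0.1560%
Σ(r − r̄)² = 0.3265; population σ = √(0.3265/5) = 0.2555%
IR = r̄ / tracking error = 0.1560 / 0.2555 = 0.6106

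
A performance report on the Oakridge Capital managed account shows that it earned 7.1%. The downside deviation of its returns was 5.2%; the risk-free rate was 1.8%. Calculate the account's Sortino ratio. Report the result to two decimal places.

Sortino = (Rp − Rf) / σd = (7.1% − 1.8%) / 5.2% = 5.30% / 5.2% = 1.0192

1.02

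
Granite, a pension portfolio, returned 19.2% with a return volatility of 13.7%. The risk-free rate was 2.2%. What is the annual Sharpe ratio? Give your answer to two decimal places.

1.24

Sharpe = (Rp − Rf) / σp = (19.2% − 2.2%) / 13.7% = 17.00% / 13.7% = 1.2409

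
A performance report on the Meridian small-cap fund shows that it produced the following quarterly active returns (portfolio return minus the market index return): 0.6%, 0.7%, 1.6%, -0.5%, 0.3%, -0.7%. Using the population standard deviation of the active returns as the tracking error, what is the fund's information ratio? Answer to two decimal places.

r̄ = (0.6 + 0.7 + 1.6 − 0.5 + 0.3 − 0.7) / 6 = 0.3333%
Population std dev = √[3.5733 / 6] = 0.7717%
IR = r̄ / tracking error = 0.3333 / 0.7717 = 0.4319

0.43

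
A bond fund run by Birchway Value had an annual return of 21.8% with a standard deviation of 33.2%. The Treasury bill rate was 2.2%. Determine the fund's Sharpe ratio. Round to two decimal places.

0.59

Sharpe = (Rp − Rf) / σp = (21.8% − 2.2%) / 33.2% = 19.60% / 33.2% = 0.5904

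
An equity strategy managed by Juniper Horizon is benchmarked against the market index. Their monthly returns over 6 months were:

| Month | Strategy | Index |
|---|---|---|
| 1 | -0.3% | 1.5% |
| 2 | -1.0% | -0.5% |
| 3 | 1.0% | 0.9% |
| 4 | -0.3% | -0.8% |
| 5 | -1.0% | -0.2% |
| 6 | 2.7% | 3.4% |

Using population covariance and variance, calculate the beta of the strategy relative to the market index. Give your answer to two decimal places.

0.78

r̄p = 0.1833%,  r̄m = 0.7167%
Cov = Σ(rp − r̄p)(rm − r̄m) / 6 = 1.6303
Var(rm) = Σ(rm − r̄m)² / 6 = 2.0781
β = Cov / Var = 1.6303 / 2.0781 = 0.7845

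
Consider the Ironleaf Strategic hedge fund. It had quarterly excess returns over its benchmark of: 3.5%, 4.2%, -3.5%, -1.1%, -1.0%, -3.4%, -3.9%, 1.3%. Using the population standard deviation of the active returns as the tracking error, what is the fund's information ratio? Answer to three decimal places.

-0.164

r̄ = (3.5 + 4.2 − 3.5 − 1.1 − 1 − 3.4 − 3.9 + 1.3) / 8 = -3.90 / 8 = -0.4875%
Σ(r − r̄)² = (3.5 − (-0.4875))² + (4.2 − (-0.4875))² + (-3.5 − (-0.4875))² + … = 70.9088
population σ = √(70.9088 / 8) = √8.8636 = 2.9772%
IR = r̄ / tracking error = -0.4875 / 2.9772 = -0.1637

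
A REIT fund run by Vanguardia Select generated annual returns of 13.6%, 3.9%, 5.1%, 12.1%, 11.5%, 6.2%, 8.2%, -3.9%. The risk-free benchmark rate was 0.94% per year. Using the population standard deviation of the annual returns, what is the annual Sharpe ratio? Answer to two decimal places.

μ = (13.6 + 3.9 + 5.1 + 12.1 + 11.5 + 6.2 + 8.2 − 3.9) / 8 = 7.0875%
Σ(r − μ)² = 223.8688; population σ = √(223.8688/8) = 5.2900%
Sharpe = (μ − rf) / σ = (7.0875 − 0.94) / 5.2900 = 6.1475 / 5.2900 = 1.1621

1.16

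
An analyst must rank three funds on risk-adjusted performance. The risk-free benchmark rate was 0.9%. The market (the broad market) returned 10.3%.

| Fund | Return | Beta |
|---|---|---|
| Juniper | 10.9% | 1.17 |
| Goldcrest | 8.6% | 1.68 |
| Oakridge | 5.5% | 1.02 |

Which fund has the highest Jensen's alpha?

Juniper: α = 10.9% − [0.9% + 1.17 × (10.3% − 0.9%)] = -0.998
Goldcrest: α = 8.6% − [0.9% + 1.68 × (10.3% − 0.9%)] = -8.092
Oakridge: α = 5.5% − [0.9% + 1.02 × (10.3% − 0.9%)] = -4.988
Highest: Juniper (-0.998).

Juniper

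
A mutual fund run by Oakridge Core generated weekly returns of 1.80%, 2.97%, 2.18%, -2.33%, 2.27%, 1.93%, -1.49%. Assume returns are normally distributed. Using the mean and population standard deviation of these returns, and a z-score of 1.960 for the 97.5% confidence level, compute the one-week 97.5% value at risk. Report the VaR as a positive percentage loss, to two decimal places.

2.71

Mean return r̄ = 7.330 / 7 = 1.0471%
Population σ = √[Σ(r − r̄)² / 7] = √[25.6645 / 7] = √3.6664 = 1.9148%
VaR = −(r̄ − z·σ) = −(1.0471 − 1.960 × 1.9148) = −(-2.7059) = 2.7059%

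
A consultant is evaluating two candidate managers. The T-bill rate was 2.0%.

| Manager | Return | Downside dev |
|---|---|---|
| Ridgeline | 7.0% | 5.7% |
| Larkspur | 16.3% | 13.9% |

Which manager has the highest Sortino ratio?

Ridgeline: Sortino ratio = (7.0% − 2.0%) / 5.7% = 0.877
Larkspur: Sortino ratio = (16.3% − 2.0%) / 13.9% = 1.029
Highest: Larkspur (1.029).

Larkspur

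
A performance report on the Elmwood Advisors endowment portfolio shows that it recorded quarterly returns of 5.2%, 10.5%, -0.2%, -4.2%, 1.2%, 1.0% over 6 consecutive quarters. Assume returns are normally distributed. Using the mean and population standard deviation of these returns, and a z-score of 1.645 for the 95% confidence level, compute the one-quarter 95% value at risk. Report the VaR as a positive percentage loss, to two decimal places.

5.32

μ = (5.2 + 10.5 − 0.2 − 4.2 + 1.2 + 1) / 6 = 2.2500%
Σ(r − μ)² = (5.2 − 2.2500)² + (10.5 − 2.2500)² + … = 127.0350
σ = √[127.0350 / 6] = 4.6014%
VaR = −(μ − z·σ) = −(2.2500 − 1.645 × 4.6014) = −(-5.3193) = 5.3193%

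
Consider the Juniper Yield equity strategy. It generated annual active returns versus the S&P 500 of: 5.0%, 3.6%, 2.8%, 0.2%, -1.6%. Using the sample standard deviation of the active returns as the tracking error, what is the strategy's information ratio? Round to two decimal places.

r̄ = (5 + 3.6 + 2.8 + 0.2 − 1.6) / 5 = 10.00 / 5 = 2.0000%
Sample std dev = √[28.4000 / 4] = 2.6646%
IR = r̄ / tracking error = 2.0000 / 2.6646 = 0.7506

0.75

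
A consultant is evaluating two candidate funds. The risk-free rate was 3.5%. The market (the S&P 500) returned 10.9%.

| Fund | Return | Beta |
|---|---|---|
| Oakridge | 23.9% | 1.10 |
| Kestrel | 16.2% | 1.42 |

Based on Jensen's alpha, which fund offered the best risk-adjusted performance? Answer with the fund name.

Oakridge

Oakridge: α = 23.9% − [3.5% + 1.10 × (10.9% − 3.5%)] = 12.260
Kestrel: α = 16.2% − [3.5% + 1.42 × (10.9% − 3.5%)] = 2.192
Highest: Oakridge (12.260).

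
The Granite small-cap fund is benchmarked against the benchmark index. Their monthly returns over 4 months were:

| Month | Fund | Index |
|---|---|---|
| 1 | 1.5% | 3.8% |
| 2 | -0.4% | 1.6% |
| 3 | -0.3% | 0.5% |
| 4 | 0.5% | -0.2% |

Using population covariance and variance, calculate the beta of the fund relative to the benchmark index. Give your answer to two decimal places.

0.32

r̄p = 0.3250%,  r̄m = 1.4250%
Cov = Σ(rp − r̄p)(rm − r̄m) / 4 = 0.7394
Var(rm) = Σ(rm − r̄m)² / 4 = 2.2919
β = Cov / Var = 0.7394 / 2.2919 = 0.3226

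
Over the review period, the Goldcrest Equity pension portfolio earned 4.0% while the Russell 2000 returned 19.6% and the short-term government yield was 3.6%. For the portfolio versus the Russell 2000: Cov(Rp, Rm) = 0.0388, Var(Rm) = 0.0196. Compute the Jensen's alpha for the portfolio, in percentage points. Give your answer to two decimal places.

β = Cov / Var = 0.0388 / 0.0196 = 1.9796
E[R] = Rf + β(Rm − Rf) = 3.6% + 1.9796 × (19.6% − 3.6%) = 35.2736%
α = Rp − E[R] = 4.0% − 35.2736% = -31.2736

-31.27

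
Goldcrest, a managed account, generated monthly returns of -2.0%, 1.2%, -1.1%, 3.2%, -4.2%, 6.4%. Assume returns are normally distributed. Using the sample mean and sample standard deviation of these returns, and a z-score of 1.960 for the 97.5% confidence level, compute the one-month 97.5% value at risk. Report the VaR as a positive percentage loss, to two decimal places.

6.93

Mean return r̄ = 3.50 / 6 = 0.5833%
Σ(r − r̄)² = (-2 − 0.5833)² + (1.2 − 0.5833)² + … = 73.4483
σ = √[73.4483 / 5] = 3.8327%
VaR = −(r̄ − z·σ) = −(0.5833 − 1.960 × 3.8327) = −(-6.9288) = 6.9288%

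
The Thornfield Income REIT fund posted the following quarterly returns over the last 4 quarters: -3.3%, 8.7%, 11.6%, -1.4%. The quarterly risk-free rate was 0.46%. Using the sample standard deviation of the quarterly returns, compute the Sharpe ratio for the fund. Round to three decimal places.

0.468

r̄ = (-3.3 + 8.7 + 11.6 − 1.4) / 4 = 15.60 / 4 = 3.9000%
Sample std dev = √[162.2600 / 3] = 7.3544%
Sharpe = (r̄ − rf) / σ = (3.9000 − 0.46) / 7.3544 = 3.4400 / 7.3544 = 0.4677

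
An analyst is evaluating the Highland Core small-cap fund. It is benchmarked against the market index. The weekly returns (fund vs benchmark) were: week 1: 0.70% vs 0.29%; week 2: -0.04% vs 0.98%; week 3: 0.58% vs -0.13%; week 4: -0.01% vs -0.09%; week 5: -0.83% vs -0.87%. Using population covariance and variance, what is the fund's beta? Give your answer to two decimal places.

r̄p = 0.0800%,  r̄m = 0.0360%
Cov = Σ(rp − r̄p)(rm − r̄m) / 5 = 0.1594
Var(rm) = Σ(rm − r̄m)² / 5 = 0.3640
β = Cov / Var = 0.1594 / 0.3640 = 0.4379

0.44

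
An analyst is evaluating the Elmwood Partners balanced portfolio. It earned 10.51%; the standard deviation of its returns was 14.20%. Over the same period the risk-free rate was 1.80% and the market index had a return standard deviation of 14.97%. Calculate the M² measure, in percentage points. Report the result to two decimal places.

Sharpe = (Rp − Rf) / σp = (10.51% − 1.80%) / 14.20% = 0.6134
M² = Rf + Sharpe × σm = 1.80% + 0.6134 × 14.97% = 10.9826%

10.98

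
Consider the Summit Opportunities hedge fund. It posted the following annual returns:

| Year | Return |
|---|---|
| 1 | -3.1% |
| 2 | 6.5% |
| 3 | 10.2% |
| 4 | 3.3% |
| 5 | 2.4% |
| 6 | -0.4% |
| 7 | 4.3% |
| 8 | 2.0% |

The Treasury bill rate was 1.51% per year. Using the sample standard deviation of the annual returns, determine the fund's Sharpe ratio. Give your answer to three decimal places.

0.403

r̄ = (-3.1 + 6.5 + 10.2 + 3.3 + 2.4 − 0.4 + 4.3 + 2) / 8 = 3.1500%
Σ(r − r̄)² = (-3.1 − 3.1500)² + (6.5 − 3.1500)² + (10.2 − 3.1500)² + … = 115.8200
sample σ = √(115.8200 / 7) = √16.5457 = 4.0676%
Sharpe = (r̄ − rf) / σ = (3.1500 − 1.51) / 4.0676 = 1.6400 / 4.0676 = 0.4032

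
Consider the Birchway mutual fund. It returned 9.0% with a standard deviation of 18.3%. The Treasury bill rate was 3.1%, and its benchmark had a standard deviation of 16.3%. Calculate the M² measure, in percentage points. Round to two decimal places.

8.36

Sharpe = (Rp − Rf) / σp = (9.0% − 3.1%) / 18.3% = 0.3224
M² = Rf + Sharpe × σm = 3.1% + 0.3224 × 16.3% = 8.3551%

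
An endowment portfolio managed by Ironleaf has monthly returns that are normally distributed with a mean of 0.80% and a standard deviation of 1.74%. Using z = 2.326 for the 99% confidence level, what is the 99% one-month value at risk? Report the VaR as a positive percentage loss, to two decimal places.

VaR (as % loss) = −(μ − z·σ) = −(0.80% − 2.326 × 1.74%) = −(-3.24724%) = 3.24724%

3.25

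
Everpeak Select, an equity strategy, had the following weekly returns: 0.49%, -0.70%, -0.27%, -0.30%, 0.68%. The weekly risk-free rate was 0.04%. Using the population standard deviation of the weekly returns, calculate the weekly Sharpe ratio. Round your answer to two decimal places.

-0.12

r̄ = (0.49 − 0.7 − 0.27 − 0.3 + 0.68) / 5 = -0.100 / 5 = -0.0200%
Population σ = √[Σ(r − r̄)² / 5] = √[1.3534 / 5] = √0.2707 = 0.5203%
Sharpe = (r̄ − rf) / σ = (-0.0200 − 0.04) / 0.5203 = -0.0600 / 0.5203 = -0.1153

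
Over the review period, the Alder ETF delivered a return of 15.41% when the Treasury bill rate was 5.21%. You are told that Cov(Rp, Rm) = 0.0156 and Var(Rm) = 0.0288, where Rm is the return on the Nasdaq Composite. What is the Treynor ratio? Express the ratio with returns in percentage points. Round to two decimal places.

18.83

β = Cov / Var = 0.0156 / 0.0288 = 0.5417
Treynor = (Rp − Rf) / β = (15.41% − 5.21%) / 0.5417 = 10.20 / 0.5417 = 18.8296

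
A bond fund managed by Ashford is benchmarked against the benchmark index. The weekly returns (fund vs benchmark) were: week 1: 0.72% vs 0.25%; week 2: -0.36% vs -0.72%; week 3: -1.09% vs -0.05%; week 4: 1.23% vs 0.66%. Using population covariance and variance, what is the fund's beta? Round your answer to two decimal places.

1.27

r̄p = 0.1250%,  r̄m = 0.0350%
Cov = Σ(rp − r̄p)(rm − r̄m) / 4 = 0.3220
Var(rm) = Σ(rm − r̄m)² / 4 = 0.2535
β = Cov / Var = 0.3220 / 0.2535 = 1.2702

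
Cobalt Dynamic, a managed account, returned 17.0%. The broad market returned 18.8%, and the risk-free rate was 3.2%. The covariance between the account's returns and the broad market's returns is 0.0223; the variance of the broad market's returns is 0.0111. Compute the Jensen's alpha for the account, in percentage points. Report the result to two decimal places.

-17.54

β = Cov / Var = 0.0223 / 0.0111 = 2.0090
E[R] = Rf + β(Rm − Rf) = 3.2% + 2.0090 × (18.8% − 3.2%) = 34.5404%
α = Rp − E[R] = 17.0% − 34.5404% = -17.5404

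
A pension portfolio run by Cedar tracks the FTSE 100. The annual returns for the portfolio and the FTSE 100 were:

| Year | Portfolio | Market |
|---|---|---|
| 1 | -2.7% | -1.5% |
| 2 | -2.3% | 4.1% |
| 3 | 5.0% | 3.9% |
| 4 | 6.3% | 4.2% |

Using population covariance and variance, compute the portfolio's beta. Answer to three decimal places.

r̄p = 1.5750%,  r̄m = 2.6750%
Cov = Σ(rp − r̄p)(rm − r̄m) / 4 = 5.9319
Var(rm) = Σ(rm − r̄m)² / 4 = 5.8219
β = Cov / Var = 5.9319 / 5.8219 = 1.0189

1.019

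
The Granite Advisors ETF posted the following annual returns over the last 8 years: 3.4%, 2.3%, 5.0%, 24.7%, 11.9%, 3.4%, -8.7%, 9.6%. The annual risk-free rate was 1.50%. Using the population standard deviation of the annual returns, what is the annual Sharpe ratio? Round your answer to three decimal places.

0.553

r̄ = (3.4 + 2.3 + 5 + 24.7 + 11.9 + 3.4 − 8.7 + 9.6) / 8 = 6.4500%
Population std dev = √[640.1400 / 8] = 8.9453%
Sharpe = (r̄ − rf) / σ = (6.4500 − 1.5) / 8.9453 = 4.9500 / 8.9453 = 0.5534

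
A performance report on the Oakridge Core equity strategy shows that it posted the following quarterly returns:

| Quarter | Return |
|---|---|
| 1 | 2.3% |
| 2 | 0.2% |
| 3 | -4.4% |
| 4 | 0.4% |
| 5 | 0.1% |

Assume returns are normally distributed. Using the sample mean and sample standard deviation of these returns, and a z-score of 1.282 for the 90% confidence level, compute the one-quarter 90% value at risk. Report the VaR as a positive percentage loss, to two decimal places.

3.45

μ = (2.3 + 0.2 − 4.4 + 0.4 + 0.1) / 5 = -1.40 / 5 = -0.2800%
Sample std dev = √[24.4680 / 4] = 2.4733%
VaR = −(μ − z·σ) = −(-0.2800 − 1.282 × 2.4733) = −(-3.4508) = 3.4508%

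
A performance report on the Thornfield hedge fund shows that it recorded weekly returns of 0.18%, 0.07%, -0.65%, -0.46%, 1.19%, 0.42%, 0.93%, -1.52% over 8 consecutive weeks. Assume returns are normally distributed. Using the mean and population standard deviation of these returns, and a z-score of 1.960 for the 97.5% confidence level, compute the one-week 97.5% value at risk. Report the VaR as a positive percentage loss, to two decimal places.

1.60

μ = (0.18 + 0.07 − 0.65 − 0.46 + 1.19 + 0.42 + 0.93 − 1.52) / 8 = 0.0200%
Σ(r − μ)² = 5.4360; population σ = √(5.4360/8) = 0.8243%
VaR = −(μ − z·σ) = −(0.0200 − 1.960 × 0.8243) = −(-1.5956) = 1.5956%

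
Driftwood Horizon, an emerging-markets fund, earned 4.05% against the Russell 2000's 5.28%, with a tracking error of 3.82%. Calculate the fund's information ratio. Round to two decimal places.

IR = (Rp − Rb) / TE = (4.05% − 5.28%) / 3.82% = -1.23% / 3.82% = -0.3220

-0.32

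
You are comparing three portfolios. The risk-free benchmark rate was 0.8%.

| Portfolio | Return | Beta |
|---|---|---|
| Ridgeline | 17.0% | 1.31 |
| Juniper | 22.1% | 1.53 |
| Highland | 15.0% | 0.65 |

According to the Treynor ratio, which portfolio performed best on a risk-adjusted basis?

Ridgeline: Treynor = (17.0% − 0.8%) / 1.31 = 12.366
Juniper: Treynor = (22.1% − 0.8%) / 1.53 = 13.922
Highland: Treynor = (15.0% − 0.8%) / 0.65 = 21.846
Highest: Highland (21.846).

Highland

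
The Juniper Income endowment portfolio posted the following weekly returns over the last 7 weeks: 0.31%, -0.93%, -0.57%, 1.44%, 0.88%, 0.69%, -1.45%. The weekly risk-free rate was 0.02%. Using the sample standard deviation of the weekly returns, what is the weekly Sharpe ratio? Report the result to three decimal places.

0.031

r̄ = (0.31 − 0.93 − 0.57 + 1.44 + 0.88 + 0.69 − 1.45) / 7 = 0.370 / 7 = 0.0529%
Σ(r − r̄)² = 6.6929; sample σ = √(6.6929/6) = 1.0562%
Sharpe = (r̄ − rf) / σ = (0.0529 − 0.02) / 1.0562 = 0.0329 / 1.0562 = 0.0311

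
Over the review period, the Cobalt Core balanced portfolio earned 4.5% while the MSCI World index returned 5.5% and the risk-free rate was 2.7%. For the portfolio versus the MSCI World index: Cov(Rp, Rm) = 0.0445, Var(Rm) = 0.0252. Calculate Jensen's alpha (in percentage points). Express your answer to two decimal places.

-3.14

β = Cov / Var = 0.0445 / 0.0252 = 1.7659
E[R] = Rf + β(Rm − Rf) = 2.7% + 1.7659 × (5.5% − 2.7%) = 7.6445%
α = Rp − E[R] = 4.5% − 7.6445% = -3.1445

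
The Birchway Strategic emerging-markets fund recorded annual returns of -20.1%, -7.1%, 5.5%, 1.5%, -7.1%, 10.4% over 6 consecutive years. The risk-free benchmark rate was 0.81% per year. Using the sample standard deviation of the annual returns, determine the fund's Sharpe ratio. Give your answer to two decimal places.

-0.33

Mean return μ = -16.90 / 6 = -2.8167%
Σ(r − μ)² = (-20.1 − (-2.8167))² + (-7.1 − (-2.8167))² + (5.5 − (-2.8167))² + … = 597.8883
sample σ = √(597.8883 / 5) = √119.5777 = 10.9352%
Sharpe = (μ − rf) / σ = (-2.8167 − 0.81) / 10.9352 = -3.6267 / 10.9352 = -0.3317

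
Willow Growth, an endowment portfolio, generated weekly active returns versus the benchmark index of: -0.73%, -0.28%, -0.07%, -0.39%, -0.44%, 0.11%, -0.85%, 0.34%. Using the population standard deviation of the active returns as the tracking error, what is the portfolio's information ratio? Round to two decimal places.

-0.76

Mean return μ = -2.310 / 8 = -0.2888%
Population σ = √[Σ(r − μ)² / 8] = √[1.1451 / 8] = √0.1431 = 0.3783%
IR = μ / tracking error = -0.2888 / 0.3783 = -0.7634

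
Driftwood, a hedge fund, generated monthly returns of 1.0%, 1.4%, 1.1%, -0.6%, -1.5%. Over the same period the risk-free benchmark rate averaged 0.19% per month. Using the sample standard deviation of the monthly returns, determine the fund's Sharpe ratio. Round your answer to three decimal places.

0.071

r̄ = (1 + 1.4 + 1.1 − 0.6 − 1.5) / 5 = 0.2800%
Σ(r − r̄)² = (1 − 0.2800)² + (1.4 − 0.2800)² + (1.1 − 0.2800)² + … = 6.3880
σ = √[6.3880 / 4] = 1.2637%
Sharpe = (r̄ − rf) / σ = (0.2800 − 0.19) / 1.2637 = 0.0900 / 1.2637 = 0.0712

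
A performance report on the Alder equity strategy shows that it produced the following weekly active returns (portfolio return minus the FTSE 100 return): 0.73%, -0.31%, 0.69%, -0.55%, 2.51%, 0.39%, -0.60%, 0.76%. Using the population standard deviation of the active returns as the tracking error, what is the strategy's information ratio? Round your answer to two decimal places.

r̄ = (0.73 − 0.31 + 0.69 − 0.55 + 2.51 + 0.39 − 0.6 + 0.76) / 8 = 0.4525%
Σ(r − r̄)² = (0.73 − 0.4525)² + (-0.31 − 0.4525)² + … = 7.1594
population σ = √(7.1594 / 8) = √0.8949 = 0.9460%
IR = r̄ / tracking error = 0.4525 / 0.9460 = 0.4783

0.48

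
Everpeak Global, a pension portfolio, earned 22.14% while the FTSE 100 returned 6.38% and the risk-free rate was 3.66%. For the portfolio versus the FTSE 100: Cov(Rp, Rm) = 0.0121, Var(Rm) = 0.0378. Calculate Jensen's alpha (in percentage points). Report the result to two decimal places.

17.61

β = Cov / Var = 0.0121 / 0.0378 = 0.3201
E[R] = Rf + β(Rm − Rf) = 3.66% + 0.3201 × (6.38% − 3.66%) = 4.5307%
α = Rp − E[R] = 22.14% − 4.5307% = 17.6093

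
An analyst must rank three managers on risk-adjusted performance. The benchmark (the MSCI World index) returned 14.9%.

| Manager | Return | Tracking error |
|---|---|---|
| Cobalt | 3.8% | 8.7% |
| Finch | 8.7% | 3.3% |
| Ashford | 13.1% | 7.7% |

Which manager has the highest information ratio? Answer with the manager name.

Cobalt: IR = (3.8% − 14.9%) / 8.7% = -1.276
Finch: IR = (8.7% − 14.9%) / 3.3% = -1.879
Ashford: IR = (13.1% − 14.9%) / 7.7% = -0.234
Highest: Ashford (-0.234).

Ashford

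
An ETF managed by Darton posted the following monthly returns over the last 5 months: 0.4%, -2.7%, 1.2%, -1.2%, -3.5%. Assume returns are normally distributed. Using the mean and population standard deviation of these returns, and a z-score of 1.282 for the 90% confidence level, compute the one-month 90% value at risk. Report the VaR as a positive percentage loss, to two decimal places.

3.44

Mean return r̄ = -5.80 / 5 = -1.1600%
Σ(r − r̄)² = (0.4 − (-1.1600))² + (-2.7 − (-1.1600))² + (1.2 − (-1.1600))² + … = 15.8520
σ = √[15.8520 / 5] = 1.7806%
VaR = −(r̄ − z·σ) = −(-1.1600 − 1.282 × 1.7806) = −(-3.4427) = 3.4427%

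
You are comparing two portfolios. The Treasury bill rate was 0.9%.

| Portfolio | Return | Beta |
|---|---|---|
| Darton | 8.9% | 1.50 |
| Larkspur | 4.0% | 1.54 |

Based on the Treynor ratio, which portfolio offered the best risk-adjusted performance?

Darton

Darton: Treynor = (8.9% − 0.9%) / 1.50 = 5.333
Larkspur: Treynor = (4.0% − 0.9%) / 1.54 = 2.013
Highest: Darton (5.333).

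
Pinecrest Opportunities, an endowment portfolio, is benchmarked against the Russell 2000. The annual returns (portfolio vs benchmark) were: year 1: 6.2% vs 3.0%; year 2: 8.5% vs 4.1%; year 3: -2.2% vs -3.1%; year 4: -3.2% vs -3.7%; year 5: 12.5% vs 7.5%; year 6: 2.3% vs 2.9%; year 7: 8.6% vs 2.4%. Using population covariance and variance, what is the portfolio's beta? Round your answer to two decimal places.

r̄p = 4.6714%,  r̄m = 1.8714%
Cov = Σ(rp − r̄p)(rm − r̄m) / 7 = 18.8535
Var(rm) = Σ(rm − r̄m)² / 7 = 13.5735
β = Cov / Var = 18.8535 / 13.5735 = 1.3890

1.39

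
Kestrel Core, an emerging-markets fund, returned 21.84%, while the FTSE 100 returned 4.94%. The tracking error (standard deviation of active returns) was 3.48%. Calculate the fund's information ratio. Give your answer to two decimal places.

4.86

IR = (Rp − Rb) / TE = (21.84% − 4.94%) / 3.48% = 16.90% / 3.48% = 4.8563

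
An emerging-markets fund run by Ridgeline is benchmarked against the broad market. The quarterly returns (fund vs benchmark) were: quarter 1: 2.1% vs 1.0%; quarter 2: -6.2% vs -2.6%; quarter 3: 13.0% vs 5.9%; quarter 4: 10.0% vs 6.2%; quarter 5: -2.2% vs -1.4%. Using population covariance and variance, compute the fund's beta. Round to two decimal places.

1.95

r̄p = 3.3400%,  r̄m = 1.8200%
Cov = Σ(rp − r̄p)(rm − r̄m) / 5 = 25.9212
Var(rm) = Σ(rm − r̄m)² / 5 = 13.2816
β = Cov / Var = 25.9212 / 13.2816 = 1.9517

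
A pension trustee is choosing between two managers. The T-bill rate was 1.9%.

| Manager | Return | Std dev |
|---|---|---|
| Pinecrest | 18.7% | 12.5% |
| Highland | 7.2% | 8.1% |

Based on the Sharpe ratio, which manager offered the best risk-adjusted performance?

Pinecrest

Pinecrest: Sharpe ratio = (18.7% − 1.9%) / 12.5% = 1.344
Highland: Sharpe ratio = (7.2% − 1.9%) / 8.1% = 0.654
Highest: Pinecrest (1.344).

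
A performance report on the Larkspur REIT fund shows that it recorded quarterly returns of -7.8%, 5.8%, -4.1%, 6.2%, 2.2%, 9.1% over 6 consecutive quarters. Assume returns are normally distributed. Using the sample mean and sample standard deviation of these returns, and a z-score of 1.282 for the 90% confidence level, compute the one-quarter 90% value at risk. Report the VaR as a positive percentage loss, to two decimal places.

6.52

Mean return r̄ = 11.40 / 6 = 1.9000%
Σ(r − r̄)² = 215.7200; sample σ = √(215.7200/5) = 6.5684%
VaR = −(r̄ − z·σ) = −(1.9000 − 1.282 × 6.5684) = −(-6.5207) = 6.5207%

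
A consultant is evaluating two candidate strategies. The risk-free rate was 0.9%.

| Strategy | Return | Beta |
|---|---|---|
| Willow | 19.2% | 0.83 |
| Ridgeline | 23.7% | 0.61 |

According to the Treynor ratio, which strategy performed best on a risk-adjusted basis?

Willow: Treynor = (19.2% − 0.9%) / 0.83 = 22.048
Ridgeline: Treynor = (23.7% − 0.9%) / 0.61 = 37.377
Highest: Ridgeline (37.377).

Ridgeline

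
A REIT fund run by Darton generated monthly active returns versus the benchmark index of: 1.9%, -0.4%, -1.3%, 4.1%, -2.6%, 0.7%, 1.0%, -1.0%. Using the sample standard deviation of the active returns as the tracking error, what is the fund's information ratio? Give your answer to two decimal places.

Mean return μ = 2.40 / 8 = 0.3000%
Sample σ = √[Σ(r − μ)² / 7] = √[30.8000 / 7] = √4.4000 = 2.0976%
IR = μ / tracking error = 0.3000 / 2.0976 = 0.1430

0.14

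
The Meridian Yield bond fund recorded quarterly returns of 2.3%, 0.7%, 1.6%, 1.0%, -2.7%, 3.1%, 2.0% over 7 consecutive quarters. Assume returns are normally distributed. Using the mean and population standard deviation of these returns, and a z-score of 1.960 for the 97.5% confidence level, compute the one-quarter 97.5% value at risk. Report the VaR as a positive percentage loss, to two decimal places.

μ = (2.3 + 0.7 + 1.6 + 1 − 2.7 + 3.1 + 2) / 7 = 1.1429%
Population std dev = √[21.0971 / 7] = 1.7361%
VaR = −(μ − z·σ) = −(1.1429 − 1.960 × 1.7361) = −(-2.2599) = 2.2599%

2.26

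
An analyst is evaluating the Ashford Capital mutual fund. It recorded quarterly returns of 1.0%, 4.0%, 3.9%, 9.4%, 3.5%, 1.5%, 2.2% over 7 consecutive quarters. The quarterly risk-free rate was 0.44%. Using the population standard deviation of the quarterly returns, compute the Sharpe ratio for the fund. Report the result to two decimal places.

r̄ = (1 + 4 + 3.9 + 9.4 + 3.5 + 1.5 + 2.2) / 7 = 25.50 / 7 = 3.6429%
Σ(r − r̄)² = (1 − 3.6429)² + (4 − 3.6429)² + (3.9 − 3.6429)² + … = 47.0171
σ = √[47.0171 / 7] = 2.5917%
Sharpe = (r̄ − rf) / σ = (3.6429 − 0.44) / 2.5917 = 3.2029 / 2.5917 = 1.2358

1.24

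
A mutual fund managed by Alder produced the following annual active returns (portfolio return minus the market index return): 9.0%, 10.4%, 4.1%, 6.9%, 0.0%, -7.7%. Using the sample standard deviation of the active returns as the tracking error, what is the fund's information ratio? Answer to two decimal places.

μ = (9 + 10.4 + 4.1 + 6.9 + 0 − 7.7) / 6 = 3.7833%
Σ(r − μ)² = (9 − 3.7833)² + (10.4 − 3.7833)² + (4.1 − 3.7833)² + … = 226.9883
σ = √[226.9883 / 5] = 6.7378%
IR = μ / tracking error = 3.7833 / 6.7378 = 0.5615

0.56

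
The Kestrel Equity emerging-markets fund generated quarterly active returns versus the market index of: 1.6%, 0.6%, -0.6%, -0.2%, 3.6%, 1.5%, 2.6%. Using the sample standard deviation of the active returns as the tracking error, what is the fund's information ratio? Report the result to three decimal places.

0.868

Mean return μ = 9.10 / 7 = 1.3000%
Σ(r − μ)² = (1.6 − 1.3000)² + (0.6 − 1.3000)² + … = 13.4600
σ = √[13.4600 / 6] = 1.4978%
IR = μ / tracking error = 1.3000 / 1.4978 = 0.8679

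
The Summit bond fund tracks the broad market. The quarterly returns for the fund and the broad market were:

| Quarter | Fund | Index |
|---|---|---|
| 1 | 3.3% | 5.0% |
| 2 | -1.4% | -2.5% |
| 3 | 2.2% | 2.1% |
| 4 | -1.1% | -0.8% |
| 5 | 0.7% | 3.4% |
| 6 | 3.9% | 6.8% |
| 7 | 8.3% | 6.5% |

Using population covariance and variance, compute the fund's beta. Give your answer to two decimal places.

r̄p = 2.2714%,  r̄m = 2.9286%
Cov = Σ(rp − r̄p)(rm − r̄m) / 7 = 8.8265
Var(rm) = Σ(rm − r̄m)² / 7 = 10.9020
β = Cov / Var = 8.8265 / 10.9020 = 0.8096

0.81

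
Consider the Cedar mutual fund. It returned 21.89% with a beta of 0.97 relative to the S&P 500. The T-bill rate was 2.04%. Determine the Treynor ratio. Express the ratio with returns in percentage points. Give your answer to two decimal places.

20.46

Treynor = (Rp − Rf) / β = (21.89% − 2.04%) / 0.97 = 19.85 / 0.97 = 20.4639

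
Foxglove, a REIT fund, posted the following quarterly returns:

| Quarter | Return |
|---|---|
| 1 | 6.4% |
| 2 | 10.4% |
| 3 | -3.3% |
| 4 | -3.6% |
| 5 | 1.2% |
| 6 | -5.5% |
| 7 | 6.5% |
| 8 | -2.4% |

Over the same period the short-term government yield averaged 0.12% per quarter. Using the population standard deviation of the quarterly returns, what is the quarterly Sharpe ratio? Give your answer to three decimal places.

0.199

r̄ = (6.4 + 10.4 − 3.3 − 3.6 + 1.2 − 5.5 + 6.5 − 2.4) / 8 = 1.2125%
Σ(r − r̄)² = 240.9088; population σ = √(240.9088/8) = 5.4876%
Sharpe = (r̄ − rf) / σ = (1.2125 − 0.12) / 5.4876 = 1.0925 / 5.4876 = 0.1991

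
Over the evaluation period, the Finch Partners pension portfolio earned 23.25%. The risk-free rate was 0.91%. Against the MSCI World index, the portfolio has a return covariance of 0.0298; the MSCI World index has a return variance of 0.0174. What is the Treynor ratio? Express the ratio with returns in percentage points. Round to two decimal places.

13.04

β = Cov / Var = 0.0298 / 0.0174 = 1.7126
Treynor = (Rp − Rf) / β = (23.25% − 0.91%) / 1.7126 = 22.34 / 1.7126 = 13.0445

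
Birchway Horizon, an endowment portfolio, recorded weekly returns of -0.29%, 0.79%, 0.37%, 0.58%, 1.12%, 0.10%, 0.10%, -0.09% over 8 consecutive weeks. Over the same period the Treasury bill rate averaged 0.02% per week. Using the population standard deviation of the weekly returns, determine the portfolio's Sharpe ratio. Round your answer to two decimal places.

0.71

r̄ = (-0.29 + 0.79 + 0.37 + 0.58 + 1.12 + 0.1 + 0.1 − 0.09) / 8 = 0.3350%
Σ(r − r̄)² = (-0.29 − 0.3350)² + (0.79 − 0.3350)² + … = 1.5662
population σ = √(1.5662 / 8) = √0.1958 = 0.4425%
Sharpe = (r̄ − rf) / σ = (0.3350 − 0.02) / 0.4425 = 0.3150 / 0.4425 = 0.7119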